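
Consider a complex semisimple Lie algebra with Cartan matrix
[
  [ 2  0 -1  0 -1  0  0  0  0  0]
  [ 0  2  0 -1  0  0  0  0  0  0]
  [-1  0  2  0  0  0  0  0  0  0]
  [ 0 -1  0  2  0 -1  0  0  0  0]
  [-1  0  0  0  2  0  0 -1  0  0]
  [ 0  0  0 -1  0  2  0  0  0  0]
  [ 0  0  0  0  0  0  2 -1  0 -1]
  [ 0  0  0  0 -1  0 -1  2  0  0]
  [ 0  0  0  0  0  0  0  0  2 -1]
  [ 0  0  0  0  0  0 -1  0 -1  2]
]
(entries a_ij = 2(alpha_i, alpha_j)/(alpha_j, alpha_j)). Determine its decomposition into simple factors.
The diagram associated to this matrix has two connected components: the simple roots {alpha_2, alpha_4, alpha_6} form a chain of 3 nodes with single edges (A_3), and {alpha_1, alpha_3, alpha_5, alpha_7, alpha_8, alpha_9, alpha_10} form a chain of 7 nodes with single edges (A_7). A semisimple Lie algebra decomposes uniquely as the direct sum of simple ideals, one per connected component of its Dynkin diagram, so g ≅ A_3 ⊕ A_7 (dimension 15 + 63 = 78).

A_3 (sl(4)) + A_7 (sl(8))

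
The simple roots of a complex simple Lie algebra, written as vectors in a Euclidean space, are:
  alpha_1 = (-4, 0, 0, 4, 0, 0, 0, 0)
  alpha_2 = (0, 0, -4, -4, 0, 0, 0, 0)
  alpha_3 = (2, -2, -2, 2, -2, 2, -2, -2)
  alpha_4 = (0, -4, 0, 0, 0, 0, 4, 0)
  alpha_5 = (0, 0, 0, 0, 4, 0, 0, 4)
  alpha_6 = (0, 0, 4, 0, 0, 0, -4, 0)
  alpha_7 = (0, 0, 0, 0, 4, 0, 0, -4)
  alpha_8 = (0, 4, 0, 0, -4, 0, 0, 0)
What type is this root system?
type E_8

Compute the Cartan integers a_ij = 2(alpha_i, alpha_j)/(alpha_j, alpha_j); the resulting 8x8 Cartan matrix is
[[2, -1, 0, 0, 0, 0, 0, 0], [-1, 2, 0, 0, 0, -1, 0, 0], [0, 0, 2, 0, -1, 0, 0, 0], [0, 0, 0, 2, 0, -1, 0, -1], [0, 0, -1, 0, 2, 0, 0, -1], [0, -1, 0, -1, 0, 2, 0, 0], [0, 0, 0, 0, 0, 0, 2, -1], [0, 0, 0, -1, -1, 0, -1, 2]].
All simple roots have the same length, so the diagram is simply laced. The associated Dynkin diagram is a chain of 7 nodes with one extra node attached to the third node from one end (E_8), so the type is E_8.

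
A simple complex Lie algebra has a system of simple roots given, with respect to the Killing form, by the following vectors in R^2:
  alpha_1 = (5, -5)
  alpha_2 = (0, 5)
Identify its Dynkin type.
B2

Compute the Cartan integers a_ij = 2(alpha_i, alpha_j)/(alpha_j, alpha_j); the resulting 2x2 Cartan matrix is
[[2, -2], [-1, 2]].
The roots have two lengths (squared-length ratio 2:1); the short ones are alpha_{2}. The associated Dynkin diagram is a chain of 2 nodes with a double edge at one end; the terminal node there is the unique short simple root (B_2), so the type is B_2 (the algebra so(5)).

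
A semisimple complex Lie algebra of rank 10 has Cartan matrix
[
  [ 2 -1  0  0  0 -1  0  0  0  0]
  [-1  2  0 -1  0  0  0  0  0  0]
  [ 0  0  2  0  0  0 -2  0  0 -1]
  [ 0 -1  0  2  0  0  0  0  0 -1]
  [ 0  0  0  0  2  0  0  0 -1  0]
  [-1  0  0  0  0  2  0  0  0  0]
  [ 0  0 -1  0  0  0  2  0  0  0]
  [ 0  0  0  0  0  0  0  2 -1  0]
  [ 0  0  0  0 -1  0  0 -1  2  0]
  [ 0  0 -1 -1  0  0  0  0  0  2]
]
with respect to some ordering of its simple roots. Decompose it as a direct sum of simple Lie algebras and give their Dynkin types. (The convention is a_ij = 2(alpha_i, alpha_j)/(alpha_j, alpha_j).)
A_3 + B_7

The diagram associated to this matrix has two connected components: the simple roots {alpha_5, alpha_8, alpha_9} form a chain of 3 nodes with single edges (A_3), and {alpha_1, alpha_2, alpha_3, alpha_4, alpha_6, alpha_7, alpha_10} form a chain of 7 nodes with a double edge at one end; the terminal node there is the unique short simple root (B_7). A semisimple Lie algebra decomposes uniquely as the direct sum of simple ideals, one per connected component of its Dynkin diagram, so g ≅ A_3 ⊕ B_7 (dimension 15 + 105 = 120).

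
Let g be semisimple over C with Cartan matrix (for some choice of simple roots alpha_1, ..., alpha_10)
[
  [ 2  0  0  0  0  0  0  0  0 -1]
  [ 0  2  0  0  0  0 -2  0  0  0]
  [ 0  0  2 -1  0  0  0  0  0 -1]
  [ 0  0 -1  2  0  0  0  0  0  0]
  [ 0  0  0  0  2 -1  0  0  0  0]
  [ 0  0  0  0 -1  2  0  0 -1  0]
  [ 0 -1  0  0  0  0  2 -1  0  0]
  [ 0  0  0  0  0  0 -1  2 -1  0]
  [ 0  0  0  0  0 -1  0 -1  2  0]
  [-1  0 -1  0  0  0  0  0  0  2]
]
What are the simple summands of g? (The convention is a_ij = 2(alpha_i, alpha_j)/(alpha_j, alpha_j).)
The diagram associated to this matrix has two connected components: the simple roots {alpha_1, alpha_3, alpha_4, alpha_10} form a chain of 4 nodes with single edges (A_4), and {alpha_2, alpha_5, alpha_6, alpha_7, alpha_8, alpha_9} form a chain of 6 nodes with a double edge at one end; the terminal node there is the unique long simple root (C_6). A semisimple Lie algebra decomposes uniquely as the direct sum of simple ideals, one per connected component of its Dynkin diagram, so g ≅ A_4 ⊕ C_6 (dimension 24 + 78 = 102).

A4 ⊕ C6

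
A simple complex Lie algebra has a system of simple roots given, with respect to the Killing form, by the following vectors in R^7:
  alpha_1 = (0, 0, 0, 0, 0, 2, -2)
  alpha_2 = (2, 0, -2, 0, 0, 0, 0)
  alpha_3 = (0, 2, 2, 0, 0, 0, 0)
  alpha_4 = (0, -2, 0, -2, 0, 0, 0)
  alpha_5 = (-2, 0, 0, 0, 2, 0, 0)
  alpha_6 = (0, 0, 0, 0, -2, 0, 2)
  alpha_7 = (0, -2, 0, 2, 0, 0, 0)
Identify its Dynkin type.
type D_7

Compute the Cartan integers a_ij = 2(alpha_i, alpha_j)/(alpha_j, alpha_j); the resulting 7x7 Cartan matrix is
[[2, 0, 0, 0, 0, -1, 0], [0, 2, -1, 0, -1, 0, 0], [0, -1, 2, -1, 0, 0, -1], [0, 0, -1, 2, 0, 0, 0], [0, -1, 0, 0, 2, -1, 0], [-1, 0, 0, 0, -1, 2, 0], [0, 0, -1, 0, 0, 0, 2]].
All simple roots have the same length, so the diagram is simply laced. The associated Dynkin diagram is a chain of 5 nodes with a fork of two nodes at one end (D_7), so the type is D_7 (the algebra so(14)).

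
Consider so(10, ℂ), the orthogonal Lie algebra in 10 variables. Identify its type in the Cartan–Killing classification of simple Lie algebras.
D_5 (so(10))

This is so(10) with 10 even, which has dimension 10(10-1)/2 = 45 and rank 10/2 = 5. In the classification of classical Lie algebras, the orthogonal algebra so(2n) in an even number of variables has type D_n; here n = 5, so the Dynkin diagram is a chain of 3 nodes with a fork of two nodes at one end (D_5). Hence the type is D_5.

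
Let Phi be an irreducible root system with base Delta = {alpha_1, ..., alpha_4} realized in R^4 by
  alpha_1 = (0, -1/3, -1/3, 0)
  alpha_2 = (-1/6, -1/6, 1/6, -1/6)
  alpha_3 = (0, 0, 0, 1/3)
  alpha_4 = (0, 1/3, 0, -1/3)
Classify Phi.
F4

Compute the Cartan integers a_ij = 2(alpha_i, alpha_j)/(alpha_j, alpha_j); the resulting 4x4 Cartan matrix is
[[2, 0, 0, -1], [0, 2, -1, 0], [0, -1, 2, -1], [-1, 0, -2, 2]].
The roots have two lengths (squared-length ratio 2:1); the short ones are alpha_{2,3}. The associated Dynkin diagram is a chain of 4 nodes with a double edge between the middle two (F_4), so the type is F_4.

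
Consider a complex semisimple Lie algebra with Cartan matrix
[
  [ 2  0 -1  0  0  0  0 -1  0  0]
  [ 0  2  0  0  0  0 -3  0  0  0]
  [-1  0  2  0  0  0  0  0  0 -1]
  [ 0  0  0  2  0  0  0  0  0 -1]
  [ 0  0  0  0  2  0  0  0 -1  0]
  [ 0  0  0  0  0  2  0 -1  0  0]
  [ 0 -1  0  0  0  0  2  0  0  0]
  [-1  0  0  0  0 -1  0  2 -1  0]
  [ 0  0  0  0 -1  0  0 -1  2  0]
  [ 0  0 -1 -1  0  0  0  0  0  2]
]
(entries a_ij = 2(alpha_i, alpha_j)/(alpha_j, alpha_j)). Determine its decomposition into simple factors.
E_8 + G_2

The diagram associated to this matrix has two connected components: the simple roots {alpha_1, alpha_3, alpha_4, alpha_5, alpha_6, alpha_8, alpha_9, alpha_10} form a chain of 7 nodes with one extra node attached to the third node from one end (E_8), and {alpha_2, alpha_7} form two nodes joined by a triple edge (G_2). A semisimple Lie algebra decomposes uniquely as the direct sum of simple ideals, one per connected component of its Dynkin diagram, so g ≅ E_8 ⊕ G_2 (dimension 248 + 14 = 262).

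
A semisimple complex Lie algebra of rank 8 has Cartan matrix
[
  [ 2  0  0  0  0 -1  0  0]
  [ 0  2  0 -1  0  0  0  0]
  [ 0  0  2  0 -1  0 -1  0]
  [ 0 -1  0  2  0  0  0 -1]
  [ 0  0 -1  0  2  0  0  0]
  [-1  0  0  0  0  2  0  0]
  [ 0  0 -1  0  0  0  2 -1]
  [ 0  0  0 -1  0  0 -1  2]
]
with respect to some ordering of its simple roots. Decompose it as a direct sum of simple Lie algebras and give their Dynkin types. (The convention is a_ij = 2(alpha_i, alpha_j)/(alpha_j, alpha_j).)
The diagram associated to this matrix has two connected components: the simple roots {alpha_1, alpha_6} form a chain of 2 nodes with single edges (A_2), and {alpha_2, alpha_3, alpha_4, alpha_5, alpha_7, alpha_8} form a chain of 6 nodes with single edges (A_6). A semisimple Lie algebra decomposes uniquely as the direct sum of simple ideals, one per connected component of its Dynkin diagram, so g ≅ A_2 ⊕ A_6 (dimension 8 + 48 = 56).

type A_2 ⊕ type A_6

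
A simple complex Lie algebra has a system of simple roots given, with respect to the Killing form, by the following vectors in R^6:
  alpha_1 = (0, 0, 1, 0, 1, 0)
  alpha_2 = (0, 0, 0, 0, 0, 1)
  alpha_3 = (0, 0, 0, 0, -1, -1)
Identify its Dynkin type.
Compute the Cartan integers a_ij = 2(alpha_i, alpha_j)/(alpha_j, alpha_j); the resulting 3x3 Cartan matrix is
[[2, 0, -1], [0, 2, -1], [-1, -2, 2]].
The roots have two lengths (squared-length ratio 2:1); the short ones are alpha_{2}. The associated Dynkin diagram is a chain of 3 nodes with a double edge at one end; the terminal node there is the unique short simple root (B_3), so the type is B_3 (the algebra so(7)).

type B_3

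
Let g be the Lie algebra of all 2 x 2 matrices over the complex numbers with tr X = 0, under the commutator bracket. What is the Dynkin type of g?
This is sl(2), which has dimension 2^2 - 1 = 3 and rank 2 - 1 = 1 (a Cartan subalgebra is the diagonal traceless matrices). In the classification of classical Lie algebras, the special linear algebra sl(n+1) has type A_n; here n = 1, so the Dynkin diagram is a chain of 1 nodes with single edges (A_1). Hence the type is A_1.

A1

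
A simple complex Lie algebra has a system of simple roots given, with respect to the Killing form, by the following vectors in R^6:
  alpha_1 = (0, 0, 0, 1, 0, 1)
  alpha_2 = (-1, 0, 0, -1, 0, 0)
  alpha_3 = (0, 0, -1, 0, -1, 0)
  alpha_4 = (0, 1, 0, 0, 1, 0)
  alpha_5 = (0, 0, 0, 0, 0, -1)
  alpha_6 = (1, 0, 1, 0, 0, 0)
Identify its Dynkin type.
B_6 (so(13))

Compute the Cartan integers a_ij = 2(alpha_i, alpha_j)/(alpha_j, alpha_j); the resulting 6x6 Cartan matrix is
[[2, -1, 0, 0, -2, 0], [-1, 2, 0, 0, 0, -1], [0, 0, 2, -1, 0, -1], [0, 0, -1, 2, 0, 0], [-1, 0, 0, 0, 2, 0], [0, -1, -1, 0, 0, 2]].
The roots have two lengths (squared-length ratio 2:1); the short ones are alpha_{5}. The associated Dynkin diagram is a chain of 6 nodes with a double edge at one end; the terminal node there is the unique short simple root (B_6), so the type is B_6 (the algebra so(13)).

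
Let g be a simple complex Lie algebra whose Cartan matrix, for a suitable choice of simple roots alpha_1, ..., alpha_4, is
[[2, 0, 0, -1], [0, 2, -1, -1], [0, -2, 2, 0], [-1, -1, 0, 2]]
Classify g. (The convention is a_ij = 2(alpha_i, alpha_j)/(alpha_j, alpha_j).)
C4

The matrix has rank 4 with 2's on the diagonal. Reading the off-diagonal entries as Dynkin edges (a single edge where a_ij = a_ji = -1; a double or triple edge where a_ij * a_ji = 2 or 3), the diagram is a chain of 4 nodes with a double edge at one end; the terminal node there is the unique long simple root (C_4). One simple-root ordering that puts it in standard form is (alpha_1, alpha_4, alpha_2, alpha_3). So the algebra is type C_4, i.e. sp(8).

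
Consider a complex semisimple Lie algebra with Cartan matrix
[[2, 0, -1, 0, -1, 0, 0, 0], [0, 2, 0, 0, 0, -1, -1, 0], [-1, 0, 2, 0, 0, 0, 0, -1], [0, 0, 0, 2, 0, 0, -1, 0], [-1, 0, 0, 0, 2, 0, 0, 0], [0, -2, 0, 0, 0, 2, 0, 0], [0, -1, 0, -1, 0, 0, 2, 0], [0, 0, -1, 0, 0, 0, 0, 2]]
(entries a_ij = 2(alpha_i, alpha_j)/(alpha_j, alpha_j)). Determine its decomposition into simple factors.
The diagram associated to this matrix has two connected components: the simple roots {alpha_1, alpha_3, alpha_5, alpha_8} form a chain of 4 nodes with single edges (A_4), and {alpha_2, alpha_4, alpha_6, alpha_7} form a chain of 4 nodes with a double edge at one end; the terminal node there is the unique long simple root (C_4). A semisimple Lie algebra decomposes uniquely as the direct sum of simple ideals, one per connected component of its Dynkin diagram, so g ≅ A_4 ⊕ C_4 (dimension 24 + 36 = 60).

A_4 (sl(5)) + C_4 (sp(8))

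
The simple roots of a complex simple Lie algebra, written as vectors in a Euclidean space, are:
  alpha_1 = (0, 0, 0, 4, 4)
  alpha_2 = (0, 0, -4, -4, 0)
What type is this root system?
Compute the Cartan integers a_ij = 2(alpha_i, alpha_j)/(alpha_j, alpha_j); the resulting 2x2 Cartan matrix is
[[2, -1], [-1, 2]].
All simple roots have the same length, so the diagram is simply laced. The associated Dynkin diagram is a chain of 2 nodes with single edges (A_2), so the type is A_2 (the algebra sl(3)).

A_2 (sl(3))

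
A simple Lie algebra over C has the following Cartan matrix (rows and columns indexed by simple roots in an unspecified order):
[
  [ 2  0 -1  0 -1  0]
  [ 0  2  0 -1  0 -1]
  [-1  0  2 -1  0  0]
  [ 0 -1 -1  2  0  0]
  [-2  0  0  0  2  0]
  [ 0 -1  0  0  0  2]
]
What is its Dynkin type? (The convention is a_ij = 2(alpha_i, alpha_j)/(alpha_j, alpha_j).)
The matrix has rank 6 with 2's on the diagonal. Reading the off-diagonal entries as Dynkin edges (a single edge where a_ij = a_ji = -1; a double or triple edge where a_ij * a_ji = 2 or 3), the diagram is a chain of 6 nodes with a double edge at one end; the terminal node there is the unique long simple root (C_6). One simple-root ordering that puts it in standard form is (alpha_6, alpha_2, alpha_4, alpha_3, alpha_1, alpha_5). So the algebra is type C_6, i.e. sp(12).

C6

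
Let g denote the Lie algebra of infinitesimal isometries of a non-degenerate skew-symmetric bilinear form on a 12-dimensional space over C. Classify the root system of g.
C6

This is sp(12), which has dimension 12(12+1)/2 = 78 and rank 12/2 = 6. In the classification of classical Lie algebras, the symplectic algebra sp(2n) has type C_n; here n = 6, so the Dynkin diagram is a chain of 6 nodes with a double edge at one end; the terminal node there is the unique long simple root (C_6). Hence the type is C_6.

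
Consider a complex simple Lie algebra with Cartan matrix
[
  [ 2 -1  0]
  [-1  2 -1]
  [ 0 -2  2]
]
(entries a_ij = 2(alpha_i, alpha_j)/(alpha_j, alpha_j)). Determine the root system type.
The matrix has rank 3 with 2's on the diagonal. Reading the off-diagonal entries as Dynkin edges (a single edge where a_ij = a_ji = -1; a double or triple edge where a_ij * a_ji = 2 or 3), the diagram is a chain of 3 nodes with a double edge at one end; the terminal node there is the unique long simple root (C_3). One simple-root ordering that puts it in standard form is (alpha_1, alpha_2, alpha_3). So the algebra is type C_3, i.e. sp(6).

C3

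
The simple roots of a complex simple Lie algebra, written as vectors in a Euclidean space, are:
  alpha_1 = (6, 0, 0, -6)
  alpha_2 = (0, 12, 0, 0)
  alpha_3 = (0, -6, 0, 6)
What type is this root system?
C_3

Compute the Cartan integers a_ij = 2(alpha_i, alpha_j)/(alpha_j, alpha_j); the resulting 3x3 Cartan matrix is
[[2, 0, -1], [0, 2, -2], [-1, -1, 2]].
The roots have two lengths (squared-length ratio 2:1); the short ones are alpha_{1,3}. The associated Dynkin diagram is a chain of 3 nodes with a double edge at one end; the terminal node there is the unique long simple root (C_3), so the type is C_3 (the algebra sp(6)).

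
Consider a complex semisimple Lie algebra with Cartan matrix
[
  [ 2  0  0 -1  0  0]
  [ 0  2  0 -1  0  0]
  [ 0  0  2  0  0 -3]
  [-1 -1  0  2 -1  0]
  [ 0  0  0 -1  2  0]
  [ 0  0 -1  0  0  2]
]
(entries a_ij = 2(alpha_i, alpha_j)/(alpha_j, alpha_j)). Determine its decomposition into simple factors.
D_4 (so(8)) + G_2

The diagram associated to this matrix has two connected components: the simple roots {alpha_1, alpha_2, alpha_4, alpha_5} form a chain of 2 nodes with a fork of two nodes at one end (D_4), and {alpha_3, alpha_6} form two nodes joined by a triple edge (G_2). A semisimple Lie algebra decomposes uniquely as the direct sum of simple ideals, one per connected component of its Dynkin diagram, so g ≅ D_4 ⊕ G_2 (dimension 28 + 14 = 42).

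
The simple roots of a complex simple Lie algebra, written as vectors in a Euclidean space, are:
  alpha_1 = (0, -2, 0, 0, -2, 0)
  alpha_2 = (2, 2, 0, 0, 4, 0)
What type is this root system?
G_2

Compute the Cartan integers a_ij = 2(alpha_i, alpha_j)/(alpha_j, alpha_j); the resulting 2x2 Cartan matrix is
[[2, -1], [-3, 2]].
The roots have two lengths (squared-length ratio 3:1); the short ones are alpha_{1}. The associated Dynkin diagram is two nodes joined by a triple edge (G_2), so the type is G_2.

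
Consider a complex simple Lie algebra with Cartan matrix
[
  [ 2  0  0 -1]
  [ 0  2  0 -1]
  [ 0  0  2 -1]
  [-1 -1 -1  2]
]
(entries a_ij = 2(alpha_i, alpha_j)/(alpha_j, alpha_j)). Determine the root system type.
The matrix has rank 4 with 2's on the diagonal. Reading the off-diagonal entries as Dynkin edges (a single edge where a_ij = a_ji = -1; a double or triple edge where a_ij * a_ji = 2 or 3), the diagram is a chain of 2 nodes with a fork of two nodes at one end (D_4). One simple-root ordering that puts it in standard form is (alpha_2, alpha_4, alpha_1, alpha_3). So the algebra is type D_4, i.e. so(8).

type D_4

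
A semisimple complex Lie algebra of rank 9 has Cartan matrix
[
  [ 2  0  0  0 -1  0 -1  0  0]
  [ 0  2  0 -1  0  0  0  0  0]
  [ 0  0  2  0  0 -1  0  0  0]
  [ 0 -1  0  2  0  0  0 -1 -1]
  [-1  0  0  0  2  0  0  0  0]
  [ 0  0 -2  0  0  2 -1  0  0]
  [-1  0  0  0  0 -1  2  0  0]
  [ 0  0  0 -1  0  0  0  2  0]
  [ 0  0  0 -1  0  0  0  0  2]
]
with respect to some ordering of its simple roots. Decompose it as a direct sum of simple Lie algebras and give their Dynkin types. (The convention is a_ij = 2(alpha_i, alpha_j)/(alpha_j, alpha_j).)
The diagram associated to this matrix has two connected components: the simple roots {alpha_1, alpha_3, alpha_5, alpha_6, alpha_7} form a chain of 5 nodes with a double edge at one end; the terminal node there is the unique short simple root (B_5), and {alpha_2, alpha_4, alpha_8, alpha_9} form a chain of 2 nodes with a fork of two nodes at one end (D_4). A semisimple Lie algebra decomposes uniquely as the direct sum of simple ideals, one per connected component of its Dynkin diagram, so g ≅ B_5 ⊕ D_4 (dimension 55 + 28 = 83).

type B_5 ⊕ type D_4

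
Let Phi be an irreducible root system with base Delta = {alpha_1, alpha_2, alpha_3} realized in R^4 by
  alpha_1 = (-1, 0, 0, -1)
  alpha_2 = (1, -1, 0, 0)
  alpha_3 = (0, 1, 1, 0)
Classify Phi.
Compute the Cartan integers a_ij = 2(alpha_i, alpha_j)/(alpha_j, alpha_j); the resulting 3x3 Cartan matrix is
[[2, -1, 0], [-1, 2, -1], [0, -1, 2]].
All simple roots have the same length, so the diagram is simply laced. The associated Dynkin diagram is a chain of 3 nodes with single edges (A_3), so the type is A_3 (the algebra sl(4)).

A_3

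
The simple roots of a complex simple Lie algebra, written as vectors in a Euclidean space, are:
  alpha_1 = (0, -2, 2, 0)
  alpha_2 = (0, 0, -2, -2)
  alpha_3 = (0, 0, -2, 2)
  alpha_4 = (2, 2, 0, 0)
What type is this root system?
type D_4

Compute the Cartan integers a_ij = 2(alpha_i, alpha_j)/(alpha_j, alpha_j); the resulting 4x4 Cartan matrix is
[[2, -1, -1, -1], [-1, 2, 0, 0], [-1, 0, 2, 0], [-1, 0, 0, 2]].
All simple roots have the same length, so the diagram is simply laced. The associated Dynkin diagram is a chain of 2 nodes with a fork of two nodes at one end (D_4), so the type is D_4 (the algebra so(8)).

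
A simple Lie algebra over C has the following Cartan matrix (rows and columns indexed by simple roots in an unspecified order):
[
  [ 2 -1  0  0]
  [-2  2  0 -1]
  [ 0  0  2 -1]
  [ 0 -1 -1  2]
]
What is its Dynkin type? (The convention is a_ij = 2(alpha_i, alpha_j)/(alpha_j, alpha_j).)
B4

The matrix has rank 4 with 2's on the diagonal. Reading the off-diagonal entries as Dynkin edges (a single edge where a_ij = a_ji = -1; a double or triple edge where a_ij * a_ji = 2 or 3), the diagram is a chain of 4 nodes with a double edge at one end; the terminal node there is the unique short simple root (B_4). One simple-root ordering that puts it in standard form is (alpha_3, alpha_4, alpha_2, alpha_1). So the algebra is type B_4, i.e. so(9).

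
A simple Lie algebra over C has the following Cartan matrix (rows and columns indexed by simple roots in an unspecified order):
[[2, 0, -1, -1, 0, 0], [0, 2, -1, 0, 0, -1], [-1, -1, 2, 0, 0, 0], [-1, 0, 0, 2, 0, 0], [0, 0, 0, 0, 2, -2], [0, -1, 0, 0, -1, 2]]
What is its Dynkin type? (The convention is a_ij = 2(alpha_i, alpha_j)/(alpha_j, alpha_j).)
C_6 (sp(12))

The matrix has rank 6 with 2's on the diagonal. Reading the off-diagonal entries as Dynkin edges (a single edge where a_ij = a_ji = -1; a double or triple edge where a_ij * a_ji = 2 or 3), the diagram is a chain of 6 nodes with a double edge at one end; the terminal node there is the unique long simple root (C_6). One simple-root ordering that puts it in standard form is (alpha_4, alpha_1, alpha_3, alpha_2, alpha_6, alpha_5). So the algebra is type C_6, i.e. sp(12).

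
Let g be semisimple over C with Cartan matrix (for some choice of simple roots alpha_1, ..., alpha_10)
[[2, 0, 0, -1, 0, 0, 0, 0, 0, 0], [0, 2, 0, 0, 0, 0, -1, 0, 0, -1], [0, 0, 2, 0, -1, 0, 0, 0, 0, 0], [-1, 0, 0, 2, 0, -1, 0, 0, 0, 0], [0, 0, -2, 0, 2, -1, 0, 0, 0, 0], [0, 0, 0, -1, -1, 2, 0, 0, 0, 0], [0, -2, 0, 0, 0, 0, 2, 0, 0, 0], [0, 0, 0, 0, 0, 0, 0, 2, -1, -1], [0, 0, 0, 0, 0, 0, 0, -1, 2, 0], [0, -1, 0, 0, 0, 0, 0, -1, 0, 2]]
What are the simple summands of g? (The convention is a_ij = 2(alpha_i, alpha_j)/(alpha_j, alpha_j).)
The diagram associated to this matrix has two connected components: the simple roots {alpha_1, alpha_3, alpha_4, alpha_5, alpha_6} form a chain of 5 nodes with a double edge at one end; the terminal node there is the unique short simple root (B_5), and {alpha_2, alpha_7, alpha_8, alpha_9, alpha_10} form a chain of 5 nodes with a double edge at one end; the terminal node there is the unique long simple root (C_5). A semisimple Lie algebra decomposes uniquely as the direct sum of simple ideals, one per connected component of its Dynkin diagram, so g ≅ B_5 ⊕ C_5 (dimension 55 + 55 = 110).

B_5 ⊕ C_5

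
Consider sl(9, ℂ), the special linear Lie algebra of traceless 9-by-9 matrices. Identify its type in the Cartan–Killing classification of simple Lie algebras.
This is sl(9), which has dimension 9^2 - 1 = 80 and rank 9 - 1 = 8 (a Cartan subalgebra is the diagonal traceless matrices). In the classification of classical Lie algebras, the special linear algebra sl(n+1) has type A_n; here n = 8, so the Dynkin diagram is a chain of 8 nodes with single edges (A_8). Hence the type is A_8.

A_8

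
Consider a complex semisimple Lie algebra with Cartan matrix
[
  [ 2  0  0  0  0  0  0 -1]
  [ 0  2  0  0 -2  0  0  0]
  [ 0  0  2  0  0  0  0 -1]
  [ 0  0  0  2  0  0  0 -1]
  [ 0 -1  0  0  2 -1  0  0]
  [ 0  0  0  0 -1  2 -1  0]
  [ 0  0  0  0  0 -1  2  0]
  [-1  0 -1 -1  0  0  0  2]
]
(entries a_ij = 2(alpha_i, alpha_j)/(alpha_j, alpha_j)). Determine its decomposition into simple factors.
The diagram associated to this matrix has two connected components: the simple roots {alpha_2, alpha_5, alpha_6, alpha_7} form a chain of 4 nodes with a double edge at one end; the terminal node there is the unique long simple root (C_4), and {alpha_1, alpha_3, alpha_4, alpha_8} form a chain of 2 nodes with a fork of two nodes at one end (D_4). A semisimple Lie algebra decomposes uniquely as the direct sum of simple ideals, one per connected component of its Dynkin diagram, so g ≅ C_4 ⊕ D_4 (dimension 36 + 28 = 64).

C4 + D4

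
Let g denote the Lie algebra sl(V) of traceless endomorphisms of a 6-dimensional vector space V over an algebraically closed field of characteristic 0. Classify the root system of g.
This is sl(6), which has dimension 6^2 - 1 = 35 and rank 6 - 1 = 5 (a Cartan subalgebra is the diagonal traceless matrices). In the classification of classical Lie algebras, the special linear algebra sl(n+1) has type A_n; here n = 5, so the Dynkin diagram is a chain of 5 nodes with single edges (A_5). Hence the type is A_5.

type A_5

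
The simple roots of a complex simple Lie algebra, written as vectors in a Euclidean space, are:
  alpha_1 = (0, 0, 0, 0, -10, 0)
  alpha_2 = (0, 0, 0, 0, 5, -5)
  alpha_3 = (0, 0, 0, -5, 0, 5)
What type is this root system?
Compute the Cartan integers a_ij = 2(alpha_i, alpha_j)/(alpha_j, alpha_j); the resulting 3x3 Cartan matrix is
[[2, -2, 0], [-1, 2, -1], [0, -1, 2]].
The roots have two lengths (squared-length ratio 2:1); the short ones are alpha_{2,3}. The associated Dynkin diagram is a chain of 3 nodes with a double edge at one end; the terminal node there is the unique long simple root (C_3), so the type is C_3 (the algebra sp(6)).

C_3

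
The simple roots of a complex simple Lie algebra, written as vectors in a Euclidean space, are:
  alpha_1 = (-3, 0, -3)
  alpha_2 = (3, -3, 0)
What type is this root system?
Compute the Cartan integers a_ij = 2(alpha_i, alpha_j)/(alpha_j, alpha_j); the resulting 2x2 Cartan matrix is
[[2, -1], [-1, 2]].
All simple roots have the same length, so the diagram is simply laced. The associated Dynkin diagram is a chain of 2 nodes with single edges (A_2), so the type is A_2 (the algebra sl(3)).

A_2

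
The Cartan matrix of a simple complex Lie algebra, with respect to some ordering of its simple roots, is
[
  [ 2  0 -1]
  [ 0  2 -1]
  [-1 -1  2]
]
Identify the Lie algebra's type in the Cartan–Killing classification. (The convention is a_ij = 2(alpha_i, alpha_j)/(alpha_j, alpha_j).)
A3

The matrix has rank 3 with 2's on the diagonal. Reading the off-diagonal entries as Dynkin edges (a single edge where a_ij = a_ji = -1; a double or triple edge where a_ij * a_ji = 2 or 3), the diagram is a chain of 3 nodes with single edges (A_3). One simple-root ordering that puts it in standard form is (alpha_1, alpha_3, alpha_2). So the algebra is type A_3, i.e. sl(4).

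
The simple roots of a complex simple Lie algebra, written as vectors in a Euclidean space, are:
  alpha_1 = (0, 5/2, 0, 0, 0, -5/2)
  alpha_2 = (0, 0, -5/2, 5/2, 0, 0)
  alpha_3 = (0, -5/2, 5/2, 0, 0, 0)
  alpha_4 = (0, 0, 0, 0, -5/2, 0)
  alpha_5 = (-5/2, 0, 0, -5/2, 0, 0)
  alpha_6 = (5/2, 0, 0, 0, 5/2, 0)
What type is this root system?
type B_6

Compute the Cartan integers a_ij = 2(alpha_i, alpha_j)/(alpha_j, alpha_j); the resulting 6x6 Cartan matrix is
[[2, 0, -1, 0, 0, 0], [0, 2, -1, 0, -1, 0], [-1, -1, 2, 0, 0, 0], [0, 0, 0, 2, 0, -1], [0, -1, 0, 0, 2, -1], [0, 0, 0, -2, -1, 2]].
The roots have two lengths (squared-length ratio 2:1); the short ones are alpha_{4}. The associated Dynkin diagram is a chain of 6 nodes with a double edge at one end; the terminal node there is the unique short simple root (B_6), so the type is B_6 (the algebra so(13)).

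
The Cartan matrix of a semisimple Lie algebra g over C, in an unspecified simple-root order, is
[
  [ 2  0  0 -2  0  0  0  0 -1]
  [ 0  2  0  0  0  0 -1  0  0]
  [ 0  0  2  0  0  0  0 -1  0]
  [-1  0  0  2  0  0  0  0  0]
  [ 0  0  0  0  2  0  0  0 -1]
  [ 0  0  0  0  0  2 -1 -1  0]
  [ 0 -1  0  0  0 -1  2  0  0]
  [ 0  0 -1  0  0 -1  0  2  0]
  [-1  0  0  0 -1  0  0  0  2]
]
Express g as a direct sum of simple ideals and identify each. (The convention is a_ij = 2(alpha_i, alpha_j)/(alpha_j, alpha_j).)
type A_5 ⊕ type B_4

The diagram associated to this matrix has two connected components: the simple roots {alpha_2, alpha_3, alpha_6, alpha_7, alpha_8} form a chain of 5 nodes with single edges (A_5), and {alpha_1, alpha_4, alpha_5, alpha_9} form a chain of 4 nodes with a double edge at one end; the terminal node there is the unique short simple root (B_4). A semisimple Lie algebra decomposes uniquely as the direct sum of simple ideals, one per connected component of its Dynkin diagram, so g ≅ A_5 ⊕ B_4 (dimension 35 + 36 = 71).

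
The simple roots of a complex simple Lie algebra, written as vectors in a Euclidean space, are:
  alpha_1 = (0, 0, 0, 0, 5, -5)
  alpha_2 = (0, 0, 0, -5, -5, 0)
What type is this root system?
type A_2

Compute the Cartan integers a_ij = 2(alpha_i, alpha_j)/(alpha_j, alpha_j); the resulting 2x2 Cartan matrix is
[[2, -1], [-1, 2]].
All simple roots have the same length, so the diagram is simply laced. The associated Dynkin diagram is a chain of 2 nodes with single edges (A_2), so the type is A_2 (the algebra sl(3)).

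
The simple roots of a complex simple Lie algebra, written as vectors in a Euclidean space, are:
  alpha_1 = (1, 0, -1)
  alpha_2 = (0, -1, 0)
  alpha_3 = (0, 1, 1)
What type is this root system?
Compute the Cartan integers a_ij = 2(alpha_i, alpha_j)/(alpha_j, alpha_j); the resulting 3x3 Cartan matrix is
[[2, 0, -1], [0, 2, -1], [-1, -2, 2]].
The roots have two lengths (squared-length ratio 2:1); the short ones are alpha_{2}. The associated Dynkin diagram is a chain of 3 nodes with a double edge at one end; the terminal node there is the unique short simple root (B_3), so the type is B_3 (the algebra so(7)).

type B_3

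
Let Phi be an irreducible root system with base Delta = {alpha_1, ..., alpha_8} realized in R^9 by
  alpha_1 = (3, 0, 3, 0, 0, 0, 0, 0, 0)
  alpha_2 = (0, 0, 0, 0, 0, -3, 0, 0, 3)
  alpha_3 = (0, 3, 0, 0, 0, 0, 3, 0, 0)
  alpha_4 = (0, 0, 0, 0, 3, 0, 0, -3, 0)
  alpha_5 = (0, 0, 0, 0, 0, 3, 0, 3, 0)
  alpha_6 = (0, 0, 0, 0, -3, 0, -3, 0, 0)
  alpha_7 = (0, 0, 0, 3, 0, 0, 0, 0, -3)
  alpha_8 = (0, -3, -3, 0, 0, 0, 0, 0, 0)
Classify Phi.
Compute the Cartan integers a_ij = 2(alpha_i, alpha_j)/(alpha_j, alpha_j); the resulting 8x8 Cartan matrix is
[[2, 0, 0, 0, 0, 0, 0, -1], [0, 2, 0, 0, -1, 0, -1, 0], [0, 0, 2, 0, 0, -1, 0, -1], [0, 0, 0, 2, -1, -1, 0, 0], [0, -1, 0, -1, 2, 0, 0, 0], [0, 0, -1, -1, 0, 2, 0, 0], [0, -1, 0, 0, 0, 0, 2, 0], [-1, 0, -1, 0, 0, 0, 0, 2]].
All simple roots have the same length, so the diagram is simply laced. The associated Dynkin diagram is a chain of 8 nodes with single edges (A_8), so the type is A_8 (the algebra sl(9)).

A_8 (sl(9))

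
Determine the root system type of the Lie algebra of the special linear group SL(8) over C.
This is sl(8), which has dimension 8^2 - 1 = 63 and rank 8 - 1 = 7 (a Cartan subalgebra is the diagonal traceless matrices). In the classification of classical Lie algebras, the special linear algebra sl(n+1) has type A_n; here n = 7, so the Dynkin diagram is a chain of 7 nodes with single edges (A_7). Hence the type is A_7.

A7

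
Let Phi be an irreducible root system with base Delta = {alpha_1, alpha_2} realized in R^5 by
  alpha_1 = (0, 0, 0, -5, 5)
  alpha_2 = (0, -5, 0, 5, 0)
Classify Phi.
A_2

Compute the Cartan integers a_ij = 2(alpha_i, alpha_j)/(alpha_j, alpha_j); the resulting 2x2 Cartan matrix is
[[2, -1], [-1, 2]].
All simple roots have the same length, so the diagram is simply laced. The associated Dynkin diagram is a chain of 2 nodes with single edges (A_2), so the type is A_2 (the algebra sl(3)).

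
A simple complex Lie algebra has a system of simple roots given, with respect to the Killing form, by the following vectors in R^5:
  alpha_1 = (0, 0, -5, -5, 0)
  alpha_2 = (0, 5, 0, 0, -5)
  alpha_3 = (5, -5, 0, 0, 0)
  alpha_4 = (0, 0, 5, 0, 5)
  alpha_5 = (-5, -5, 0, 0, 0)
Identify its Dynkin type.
Compute the Cartan integers a_ij = 2(alpha_i, alpha_j)/(alpha_j, alpha_j); the resulting 5x5 Cartan matrix is
[[2, 0, 0, -1, 0], [0, 2, -1, -1, -1], [0, -1, 2, 0, 0], [-1, -1, 0, 2, 0], [0, -1, 0, 0, 2]].
All simple roots have the same length, so the diagram is simply laced. The associated Dynkin diagram is a chain of 3 nodes with a fork of two nodes at one end (D_5), so the type is D_5 (the algebra so(10)).

D_5 (so(10))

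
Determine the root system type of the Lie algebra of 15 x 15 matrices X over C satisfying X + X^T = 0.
B7

This is so(15) with 15 odd, which has dimension 15(15-1)/2 = 105 and rank (15-1)/2 = 7. In the classification of classical Lie algebras, the orthogonal algebra so(2n+1) in an odd number of variables has type B_n; here n = 7, so the Dynkin diagram is a chain of 7 nodes with a double edge at one end; the terminal node there is the unique short simple root (B_7). Hence the type is B_7.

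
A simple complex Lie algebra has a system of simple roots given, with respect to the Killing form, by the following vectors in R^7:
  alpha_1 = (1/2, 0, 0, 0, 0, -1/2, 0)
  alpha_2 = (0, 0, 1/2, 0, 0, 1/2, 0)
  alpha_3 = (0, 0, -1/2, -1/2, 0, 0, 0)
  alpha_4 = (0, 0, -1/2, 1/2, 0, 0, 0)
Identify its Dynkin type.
Compute the Cartan integers a_ij = 2(alpha_i, alpha_j)/(alpha_j, alpha_j); the resulting 4x4 Cartan matrix is
[[2, -1, 0, 0], [-1, 2, -1, -1], [0, -1, 2, 0], [0, -1, 0, 2]].
All simple roots have the same length, so the diagram is simply laced. The associated Dynkin diagram is a chain of 2 nodes with a fork of two nodes at one end (D_4), so the type is D_4 (the algebra so(8)).

D4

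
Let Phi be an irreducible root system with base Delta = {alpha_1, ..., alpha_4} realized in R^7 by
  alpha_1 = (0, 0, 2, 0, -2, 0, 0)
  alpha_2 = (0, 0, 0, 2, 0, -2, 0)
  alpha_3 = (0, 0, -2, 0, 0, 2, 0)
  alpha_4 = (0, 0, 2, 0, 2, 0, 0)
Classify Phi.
D4

Compute the Cartan integers a_ij = 2(alpha_i, alpha_j)/(alpha_j, alpha_j); the resulting 4x4 Cartan matrix is
[[2, 0, -1, 0], [0, 2, -1, 0], [-1, -1, 2, -1], [0, 0, -1, 2]].
All simple roots have the same length, so the diagram is simply laced. The associated Dynkin diagram is a chain of 2 nodes with a fork of two nodes at one end (D_4), so the type is D_4 (the algebra so(8)).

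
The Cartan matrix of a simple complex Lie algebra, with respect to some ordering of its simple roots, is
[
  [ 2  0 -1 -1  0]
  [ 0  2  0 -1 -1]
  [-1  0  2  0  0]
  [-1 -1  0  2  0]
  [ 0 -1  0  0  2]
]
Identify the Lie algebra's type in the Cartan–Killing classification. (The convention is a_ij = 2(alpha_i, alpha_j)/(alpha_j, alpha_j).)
The matrix has rank 5 with 2's on the diagonal. Reading the off-diagonal entries as Dynkin edges (a single edge where a_ij = a_ji = -1; a double or triple edge where a_ij * a_ji = 2 or 3), the diagram is a chain of 5 nodes with single edges (A_5). One simple-root ordering that puts it in standard form is (alpha_5, alpha_2, alpha_4, alpha_1, alpha_3). So the algebra is type A_5, i.e. sl(6).

type A_5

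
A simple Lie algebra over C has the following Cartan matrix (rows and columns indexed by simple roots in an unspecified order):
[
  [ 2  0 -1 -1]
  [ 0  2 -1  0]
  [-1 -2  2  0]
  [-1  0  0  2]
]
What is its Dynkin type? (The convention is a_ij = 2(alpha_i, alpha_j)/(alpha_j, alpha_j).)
B_4

The matrix has rank 4 with 2's on the diagonal. Reading the off-diagonal entries as Dynkin edges (a single edge where a_ij = a_ji = -1; a double or triple edge where a_ij * a_ji = 2 or 3), the diagram is a chain of 4 nodes with a double edge at one end; the terminal node there is the unique short simple root (B_4). One simple-root ordering that puts it in standard form is (alpha_4, alpha_1, alpha_3, alpha_2). So the algebra is type B_4, i.e. so(9).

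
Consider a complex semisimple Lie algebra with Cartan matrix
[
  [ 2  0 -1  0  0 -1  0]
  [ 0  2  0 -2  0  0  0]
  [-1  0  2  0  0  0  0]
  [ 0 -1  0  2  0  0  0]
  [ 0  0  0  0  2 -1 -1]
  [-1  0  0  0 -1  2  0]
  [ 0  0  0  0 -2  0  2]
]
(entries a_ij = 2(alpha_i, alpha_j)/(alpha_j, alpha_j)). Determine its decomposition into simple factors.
type B_2 + type C_5

The diagram associated to this matrix has two connected components: the simple roots {alpha_2, alpha_4} form a chain of 2 nodes with a double edge at one end; the terminal node there is the unique short simple root (B_2), and {alpha_1, alpha_3, alpha_5, alpha_6, alpha_7} form a chain of 5 nodes with a double edge at one end; the terminal node there is the unique long simple root (C_5). A semisimple Lie algebra decomposes uniquely as the direct sum of simple ideals, one per connected component of its Dynkin diagram, so g ≅ B_2 ⊕ C_5 (dimension 10 + 55 = 65).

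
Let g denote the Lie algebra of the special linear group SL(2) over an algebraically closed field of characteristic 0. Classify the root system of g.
This is sl(2), which has dimension 2^2 - 1 = 3 and rank 2 - 1 = 1 (a Cartan subalgebra is the diagonal traceless matrices). In the classification of classical Lie algebras, the special linear algebra sl(n+1) has type A_n; here n = 1, so the Dynkin diagram is a chain of 1 nodes with single edges (A_1). Hence the type is A_1.

A_1 (sl(2))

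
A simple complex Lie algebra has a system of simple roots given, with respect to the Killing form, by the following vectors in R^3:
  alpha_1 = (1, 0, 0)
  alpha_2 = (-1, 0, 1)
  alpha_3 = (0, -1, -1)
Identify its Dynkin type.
B_3 (so(7))

Compute the Cartan integers a_ij = 2(alpha_i, alpha_j)/(alpha_j, alpha_j); the resulting 3x3 Cartan matrix is
[[2, -1, 0], [-2, 2, -1], [0, -1, 2]].
The roots have two lengths (squared-length ratio 2:1); the short ones are alpha_{1}. The associated Dynkin diagram is a chain of 3 nodes with a double edge at one end; the terminal node there is the unique short simple root (B_3), so the type is B_3 (the algebra so(7)).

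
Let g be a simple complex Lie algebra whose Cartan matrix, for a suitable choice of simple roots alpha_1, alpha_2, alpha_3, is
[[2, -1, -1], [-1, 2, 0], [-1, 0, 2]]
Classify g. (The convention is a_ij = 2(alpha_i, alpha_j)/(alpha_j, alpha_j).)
A3

The matrix has rank 3 with 2's on the diagonal. Reading the off-diagonal entries as Dynkin edges (a single edge where a_ij = a_ji = -1; a double or triple edge where a_ij * a_ji = 2 or 3), the diagram is a chain of 3 nodes with single edges (A_3). One simple-root ordering that puts it in standard form is (alpha_2, alpha_1, alpha_3). So the algebra is type A_3, i.e. sl(4).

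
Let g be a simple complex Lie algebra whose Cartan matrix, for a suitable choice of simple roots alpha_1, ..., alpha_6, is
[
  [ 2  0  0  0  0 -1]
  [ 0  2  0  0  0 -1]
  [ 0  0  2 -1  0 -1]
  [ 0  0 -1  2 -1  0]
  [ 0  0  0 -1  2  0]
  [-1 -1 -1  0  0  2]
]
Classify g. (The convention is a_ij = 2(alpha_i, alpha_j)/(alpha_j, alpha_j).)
The matrix has rank 6 with 2's on the diagonal. Reading the off-diagonal entries as Dynkin edges (a single edge where a_ij = a_ji = -1; a double or triple edge where a_ij * a_ji = 2 or 3), the diagram is a chain of 4 nodes with a fork of two nodes at one end (D_6). One simple-root ordering that puts it in standard form is (alpha_5, alpha_4, alpha_3, alpha_6, alpha_1, alpha_2). So the algebra is type D_6, i.e. so(12).

type D_6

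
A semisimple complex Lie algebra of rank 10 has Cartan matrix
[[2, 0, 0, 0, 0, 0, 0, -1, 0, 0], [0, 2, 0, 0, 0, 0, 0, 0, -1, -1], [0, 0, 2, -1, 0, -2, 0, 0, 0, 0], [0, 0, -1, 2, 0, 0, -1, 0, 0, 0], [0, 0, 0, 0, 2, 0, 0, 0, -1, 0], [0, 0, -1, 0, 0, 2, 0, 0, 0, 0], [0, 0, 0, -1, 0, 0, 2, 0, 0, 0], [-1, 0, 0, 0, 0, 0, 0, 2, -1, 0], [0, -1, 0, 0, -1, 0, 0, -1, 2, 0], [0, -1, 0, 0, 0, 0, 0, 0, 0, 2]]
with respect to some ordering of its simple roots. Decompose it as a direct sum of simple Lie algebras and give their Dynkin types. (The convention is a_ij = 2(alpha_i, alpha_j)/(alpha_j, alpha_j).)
B4 + E6

The diagram associated to this matrix has two connected components: the simple roots {alpha_3, alpha_4, alpha_6, alpha_7} form a chain of 4 nodes with a double edge at one end; the terminal node there is the unique short simple root (B_4), and {alpha_1, alpha_2, alpha_5, alpha_8, alpha_9, alpha_10} form a chain of 5 nodes with one extra node attached to the third node from one end (E_6). A semisimple Lie algebra decomposes uniquely as the direct sum of simple ideals, one per connected component of its Dynkin diagram, so g ≅ B_4 ⊕ E_6 (dimension 36 + 78 = 114).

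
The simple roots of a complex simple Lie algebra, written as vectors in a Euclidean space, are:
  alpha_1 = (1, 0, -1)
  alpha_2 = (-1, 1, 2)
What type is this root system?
Compute the Cartan integers a_ij = 2(alpha_i, alpha_j)/(alpha_j, alpha_j); the resulting 2x2 Cartan matrix is
[[2, -1], [-3, 2]].
The roots have two lengths (squared-length ratio 3:1); the short ones are alpha_{1}. The associated Dynkin diagram is two nodes joined by a triple edge (G_2), so the type is G_2.

G2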